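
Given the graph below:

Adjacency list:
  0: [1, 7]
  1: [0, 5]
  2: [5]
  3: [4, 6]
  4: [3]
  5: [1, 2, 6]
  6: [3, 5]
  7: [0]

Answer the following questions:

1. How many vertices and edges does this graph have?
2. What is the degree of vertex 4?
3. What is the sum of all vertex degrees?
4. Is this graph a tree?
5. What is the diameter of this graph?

Count: 8 vertices, 7 edges.
Vertex 4 has neighbors [3], degree = 1.
Handshaking lemma: 2 * 7 = 14.
A graph is a tree iff it is connected and has exactly n-1 edges. This graph is connected (all 8 vertices in one component) and has 8-1 = 7 edges. It is a tree.
Diameter (longest shortest path) = 6.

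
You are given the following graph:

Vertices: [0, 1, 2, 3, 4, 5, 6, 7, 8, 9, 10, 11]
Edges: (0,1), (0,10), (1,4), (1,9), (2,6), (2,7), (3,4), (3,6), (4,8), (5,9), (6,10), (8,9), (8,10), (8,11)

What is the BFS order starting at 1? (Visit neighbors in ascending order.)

BFS from vertex 1 (neighbors processed in ascending order):
Visit order: 1, 0, 4, 9, 10, 3, 8, 5, 6, 11, 2, 7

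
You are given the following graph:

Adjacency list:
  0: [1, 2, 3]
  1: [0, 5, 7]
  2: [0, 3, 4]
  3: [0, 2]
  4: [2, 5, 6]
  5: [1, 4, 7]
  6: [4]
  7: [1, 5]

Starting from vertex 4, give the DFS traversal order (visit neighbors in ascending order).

DFS from vertex 4 (neighbors processed in ascending order):
Visit order: 4, 2, 0, 1, 5, 7, 3, 6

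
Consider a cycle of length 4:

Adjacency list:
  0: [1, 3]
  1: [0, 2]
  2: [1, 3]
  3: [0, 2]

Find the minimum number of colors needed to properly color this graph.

This is an even cycle (C_4). Even cycles are bipartite.
Chromatic number = 2.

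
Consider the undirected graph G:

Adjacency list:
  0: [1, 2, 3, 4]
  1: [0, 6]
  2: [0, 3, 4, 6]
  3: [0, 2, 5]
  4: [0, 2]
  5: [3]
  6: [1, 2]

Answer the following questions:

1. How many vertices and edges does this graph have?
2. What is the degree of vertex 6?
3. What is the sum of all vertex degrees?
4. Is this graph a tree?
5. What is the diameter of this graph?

Count: 7 vertices, 9 edges.
Vertex 6 has neighbors [1, 2], degree = 2.
Handshaking lemma: 2 * 9 = 18.
A tree on 7 vertices has 6 edges. This graph has 9 edges (3 extra). Not a tree.
Diameter (longest shortest path) = 3.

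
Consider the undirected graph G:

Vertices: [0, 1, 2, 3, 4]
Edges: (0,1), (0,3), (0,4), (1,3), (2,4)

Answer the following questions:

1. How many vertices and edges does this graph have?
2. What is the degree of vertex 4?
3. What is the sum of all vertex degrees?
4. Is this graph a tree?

Count: 5 vertices, 5 edges.
Vertex 4 has neighbors [0, 2], degree = 2.
Handshaking lemma: 2 * 5 = 10.
A tree on 5 vertices has 4 edges. This graph has 5 edges (1 extra). Not a tree.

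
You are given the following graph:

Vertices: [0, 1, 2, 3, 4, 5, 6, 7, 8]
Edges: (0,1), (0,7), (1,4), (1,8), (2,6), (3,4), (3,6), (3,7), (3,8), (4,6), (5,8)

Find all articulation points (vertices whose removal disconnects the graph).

An articulation point is a vertex whose removal disconnects the graph.
Articulation points: [6, 8]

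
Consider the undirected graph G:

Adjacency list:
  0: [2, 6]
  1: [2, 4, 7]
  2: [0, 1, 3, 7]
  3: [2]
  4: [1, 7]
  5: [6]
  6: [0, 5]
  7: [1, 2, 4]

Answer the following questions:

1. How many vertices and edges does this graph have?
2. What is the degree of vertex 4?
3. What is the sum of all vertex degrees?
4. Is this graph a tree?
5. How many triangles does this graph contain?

Count: 8 vertices, 9 edges.
Vertex 4 has neighbors [1, 7], degree = 2.
Handshaking lemma: 2 * 9 = 18.
A tree on 8 vertices has 7 edges. This graph has 9 edges (2 extra). Not a tree.
Number of triangles = 2.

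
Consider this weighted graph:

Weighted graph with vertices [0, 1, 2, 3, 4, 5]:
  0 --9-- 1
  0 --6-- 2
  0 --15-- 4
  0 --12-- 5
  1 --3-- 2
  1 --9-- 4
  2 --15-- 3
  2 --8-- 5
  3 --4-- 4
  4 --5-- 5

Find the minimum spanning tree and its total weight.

Applying Kruskal's algorithm (sort edges by weight, add if no cycle):
  Add (1,2) w=3
  Add (3,4) w=4
  Add (4,5) w=5
  Add (0,2) w=6
  Add (2,5) w=8
  Skip (0,1) w=9 (creates cycle)
  Skip (1,4) w=9 (creates cycle)
  Skip (0,5) w=12 (creates cycle)
  Skip (0,4) w=15 (creates cycle)
  Skip (2,3) w=15 (creates cycle)
MST weight = 26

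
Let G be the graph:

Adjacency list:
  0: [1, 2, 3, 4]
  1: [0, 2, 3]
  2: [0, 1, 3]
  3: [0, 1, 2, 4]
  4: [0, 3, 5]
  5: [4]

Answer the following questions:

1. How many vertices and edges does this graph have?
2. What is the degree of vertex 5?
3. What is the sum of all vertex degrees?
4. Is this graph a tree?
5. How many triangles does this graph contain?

Count: 6 vertices, 9 edges.
Vertex 5 has neighbors [4], degree = 1.
Handshaking lemma: 2 * 9 = 18.
A tree on 6 vertices has 5 edges. This graph has 9 edges (4 extra). Not a tree.
Number of triangles = 5.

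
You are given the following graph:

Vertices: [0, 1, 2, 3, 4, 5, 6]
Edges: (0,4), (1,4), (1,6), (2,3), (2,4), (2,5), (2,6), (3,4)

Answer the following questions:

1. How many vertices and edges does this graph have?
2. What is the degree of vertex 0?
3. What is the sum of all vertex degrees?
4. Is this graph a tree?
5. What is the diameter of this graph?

Count: 7 vertices, 8 edges.
Vertex 0 has neighbors [4], degree = 1.
Handshaking lemma: 2 * 8 = 16.
A tree on 7 vertices has 6 edges. This graph has 8 edges (2 extra). Not a tree.
Diameter (longest shortest path) = 3.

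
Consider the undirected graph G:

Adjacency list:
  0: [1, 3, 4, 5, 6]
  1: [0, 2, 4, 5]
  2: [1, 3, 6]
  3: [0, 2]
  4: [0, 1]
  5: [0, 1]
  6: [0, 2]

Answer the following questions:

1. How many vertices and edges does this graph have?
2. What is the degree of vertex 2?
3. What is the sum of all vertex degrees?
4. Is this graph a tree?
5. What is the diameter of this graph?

Count: 7 vertices, 10 edges.
Vertex 2 has neighbors [1, 3, 6], degree = 3.
Handshaking lemma: 2 * 10 = 20.
A tree on 7 vertices has 6 edges. This graph has 10 edges (4 extra). Not a tree.
Diameter (longest shortest path) = 2.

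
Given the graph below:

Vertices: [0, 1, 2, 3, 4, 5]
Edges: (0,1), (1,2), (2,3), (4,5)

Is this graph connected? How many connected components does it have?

Checking connectivity: the graph has 2 connected component(s).
Components: [[0, 1, 2, 3], [4, 5]]. The graph is NOT connected.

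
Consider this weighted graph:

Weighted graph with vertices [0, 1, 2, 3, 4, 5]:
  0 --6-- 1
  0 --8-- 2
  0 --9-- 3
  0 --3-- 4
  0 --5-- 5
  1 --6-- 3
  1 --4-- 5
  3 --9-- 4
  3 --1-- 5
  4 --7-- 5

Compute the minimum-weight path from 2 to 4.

Using Dijkstra's algorithm from vertex 2:
Shortest path: 2 -> 0 -> 4
Total weight: 8 + 3 = 11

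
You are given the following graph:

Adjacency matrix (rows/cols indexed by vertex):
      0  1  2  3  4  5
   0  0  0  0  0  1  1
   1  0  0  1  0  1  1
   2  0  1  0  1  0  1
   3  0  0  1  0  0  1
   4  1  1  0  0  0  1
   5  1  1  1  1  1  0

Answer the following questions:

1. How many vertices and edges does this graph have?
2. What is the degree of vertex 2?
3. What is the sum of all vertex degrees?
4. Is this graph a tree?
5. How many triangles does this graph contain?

Count: 6 vertices, 9 edges.
Vertex 2 has neighbors [1, 3, 5], degree = 3.
Handshaking lemma: 2 * 9 = 18.
A tree on 6 vertices has 5 edges. This graph has 9 edges (4 extra). Not a tree.
Number of triangles = 4.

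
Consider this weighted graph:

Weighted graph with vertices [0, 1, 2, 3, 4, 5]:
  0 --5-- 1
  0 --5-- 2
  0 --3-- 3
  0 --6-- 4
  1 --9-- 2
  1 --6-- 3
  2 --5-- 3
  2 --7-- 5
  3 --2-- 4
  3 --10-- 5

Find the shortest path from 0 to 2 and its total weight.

Using Dijkstra's algorithm from vertex 0:
Shortest path: 0 -> 2
Total weight: 5 = 5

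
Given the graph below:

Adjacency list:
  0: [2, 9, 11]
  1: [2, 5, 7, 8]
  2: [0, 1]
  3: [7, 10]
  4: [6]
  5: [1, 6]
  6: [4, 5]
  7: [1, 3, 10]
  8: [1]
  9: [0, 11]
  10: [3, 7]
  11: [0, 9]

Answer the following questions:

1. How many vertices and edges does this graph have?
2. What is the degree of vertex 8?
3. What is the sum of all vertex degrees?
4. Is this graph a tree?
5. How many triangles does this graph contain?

Count: 12 vertices, 13 edges.
Vertex 8 has neighbors [1], degree = 1.
Handshaking lemma: 2 * 13 = 26.
A tree on 12 vertices has 11 edges. This graph has 13 edges (2 extra). Not a tree.
Number of triangles = 2.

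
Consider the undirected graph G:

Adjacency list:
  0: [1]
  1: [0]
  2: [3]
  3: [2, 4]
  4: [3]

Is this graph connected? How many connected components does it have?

Checking connectivity: the graph has 2 connected component(s).
Components: [[0, 1], [2, 3, 4]]. The graph is NOT connected.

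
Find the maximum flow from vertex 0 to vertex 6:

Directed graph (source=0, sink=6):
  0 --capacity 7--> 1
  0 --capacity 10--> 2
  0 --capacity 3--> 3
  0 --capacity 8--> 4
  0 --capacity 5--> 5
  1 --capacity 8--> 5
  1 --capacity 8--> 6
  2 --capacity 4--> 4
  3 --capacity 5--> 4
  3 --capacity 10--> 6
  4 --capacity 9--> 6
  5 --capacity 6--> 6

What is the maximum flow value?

Computing max flow:
  Flow on (0->1): 7/7
  Flow on (0->2): 4/10
  Flow on (0->3): 3/3
  Flow on (0->4): 5/8
  Flow on (0->5): 5/5
  Flow on (1->6): 7/8
  Flow on (2->4): 4/4
  Flow on (3->6): 3/10
  Flow on (4->6): 9/9
  Flow on (5->6): 5/6
Maximum flow = 24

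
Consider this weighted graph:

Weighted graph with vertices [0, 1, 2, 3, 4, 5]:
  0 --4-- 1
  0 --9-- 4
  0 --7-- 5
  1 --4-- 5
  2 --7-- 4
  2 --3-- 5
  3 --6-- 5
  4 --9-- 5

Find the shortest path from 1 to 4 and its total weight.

Using Dijkstra's algorithm from vertex 1:
Shortest path: 1 -> 0 -> 4
Total weight: 4 + 9 = 13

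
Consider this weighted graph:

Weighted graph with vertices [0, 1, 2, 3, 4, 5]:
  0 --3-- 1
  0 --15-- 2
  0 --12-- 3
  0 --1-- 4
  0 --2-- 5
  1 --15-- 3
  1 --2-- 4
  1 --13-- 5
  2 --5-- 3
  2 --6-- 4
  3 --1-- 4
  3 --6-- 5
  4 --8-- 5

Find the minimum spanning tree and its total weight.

Applying Kruskal's algorithm (sort edges by weight, add if no cycle):
  Add (0,4) w=1
  Add (3,4) w=1
  Add (0,5) w=2
  Add (1,4) w=2
  Skip (0,1) w=3 (creates cycle)
  Add (2,3) w=5
  Skip (2,4) w=6 (creates cycle)
  Skip (3,5) w=6 (creates cycle)
  Skip (4,5) w=8 (creates cycle)
  Skip (0,3) w=12 (creates cycle)
  Skip (1,5) w=13 (creates cycle)
  Skip (0,2) w=15 (creates cycle)
  Skip (1,3) w=15 (creates cycle)
MST weight = 11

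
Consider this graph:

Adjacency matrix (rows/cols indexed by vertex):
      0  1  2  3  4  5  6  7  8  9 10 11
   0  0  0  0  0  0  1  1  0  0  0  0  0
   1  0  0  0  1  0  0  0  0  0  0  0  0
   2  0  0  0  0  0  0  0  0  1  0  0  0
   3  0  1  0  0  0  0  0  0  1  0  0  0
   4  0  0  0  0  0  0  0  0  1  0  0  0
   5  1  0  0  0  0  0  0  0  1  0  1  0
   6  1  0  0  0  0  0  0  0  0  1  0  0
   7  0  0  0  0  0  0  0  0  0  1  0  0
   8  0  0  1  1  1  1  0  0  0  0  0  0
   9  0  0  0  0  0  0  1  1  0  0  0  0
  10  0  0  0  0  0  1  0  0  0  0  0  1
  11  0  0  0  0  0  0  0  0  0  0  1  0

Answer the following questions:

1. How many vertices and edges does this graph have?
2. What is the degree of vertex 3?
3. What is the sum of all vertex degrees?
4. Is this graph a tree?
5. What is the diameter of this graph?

Count: 12 vertices, 11 edges.
Vertex 3 has neighbors [1, 8], degree = 2.
Handshaking lemma: 2 * 11 = 22.
A graph is a tree iff it is connected and has exactly n-1 edges. This graph is connected (all 12 vertices in one component) and has 12-1 = 11 edges. It is a tree.
Diameter (longest shortest path) = 7.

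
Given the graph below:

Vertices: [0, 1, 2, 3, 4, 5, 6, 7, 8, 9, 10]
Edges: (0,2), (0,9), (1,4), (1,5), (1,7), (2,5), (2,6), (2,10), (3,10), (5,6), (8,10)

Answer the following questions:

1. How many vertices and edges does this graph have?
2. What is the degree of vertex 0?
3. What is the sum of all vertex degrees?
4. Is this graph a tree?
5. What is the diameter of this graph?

Count: 11 vertices, 11 edges.
Vertex 0 has neighbors [2, 9], degree = 2.
Handshaking lemma: 2 * 11 = 22.
A tree on 11 vertices has 10 edges. This graph has 11 edges (1 extra). Not a tree.
Diameter (longest shortest path) = 5.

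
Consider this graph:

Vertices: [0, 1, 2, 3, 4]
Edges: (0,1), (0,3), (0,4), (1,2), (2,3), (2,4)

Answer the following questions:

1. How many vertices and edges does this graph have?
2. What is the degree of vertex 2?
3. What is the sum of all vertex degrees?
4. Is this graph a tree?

Count: 5 vertices, 6 edges.
Vertex 2 has neighbors [1, 3, 4], degree = 3.
Handshaking lemma: 2 * 6 = 12.
A tree on 5 vertices has 4 edges. This graph has 6 edges (2 extra). Not a tree.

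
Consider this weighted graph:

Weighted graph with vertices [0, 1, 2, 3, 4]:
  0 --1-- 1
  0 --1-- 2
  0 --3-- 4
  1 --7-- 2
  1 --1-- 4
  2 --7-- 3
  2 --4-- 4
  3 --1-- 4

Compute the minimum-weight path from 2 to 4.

Using Dijkstra's algorithm from vertex 2:
Shortest path: 2 -> 0 -> 1 -> 4
Total weight: 1 + 1 + 1 = 3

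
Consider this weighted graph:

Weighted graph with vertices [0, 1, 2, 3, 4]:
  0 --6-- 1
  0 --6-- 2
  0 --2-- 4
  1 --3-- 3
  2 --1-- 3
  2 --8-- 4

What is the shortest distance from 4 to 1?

Using Dijkstra's algorithm from vertex 4:
Shortest path: 4 -> 0 -> 1
Total weight: 2 + 6 = 8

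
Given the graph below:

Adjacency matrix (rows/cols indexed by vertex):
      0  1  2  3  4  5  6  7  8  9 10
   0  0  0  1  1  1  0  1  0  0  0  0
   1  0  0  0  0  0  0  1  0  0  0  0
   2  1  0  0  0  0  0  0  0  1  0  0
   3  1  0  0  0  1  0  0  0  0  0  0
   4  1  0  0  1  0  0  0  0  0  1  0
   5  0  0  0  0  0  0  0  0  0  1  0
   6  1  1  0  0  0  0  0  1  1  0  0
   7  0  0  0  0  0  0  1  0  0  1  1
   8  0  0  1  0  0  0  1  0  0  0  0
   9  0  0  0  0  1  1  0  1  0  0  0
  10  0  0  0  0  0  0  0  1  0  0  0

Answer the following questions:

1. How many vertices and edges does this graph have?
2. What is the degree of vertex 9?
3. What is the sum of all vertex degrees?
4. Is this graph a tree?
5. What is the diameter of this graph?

Count: 11 vertices, 13 edges.
Vertex 9 has neighbors [4, 5, 7], degree = 3.
Handshaking lemma: 2 * 13 = 26.
A tree on 11 vertices has 10 edges. This graph has 13 edges (3 extra). Not a tree.
Diameter (longest shortest path) = 4.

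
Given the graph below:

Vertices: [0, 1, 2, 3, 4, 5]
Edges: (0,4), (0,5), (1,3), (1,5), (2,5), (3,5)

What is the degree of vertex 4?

Vertex 4 has neighbors [0], so deg(4) = 1.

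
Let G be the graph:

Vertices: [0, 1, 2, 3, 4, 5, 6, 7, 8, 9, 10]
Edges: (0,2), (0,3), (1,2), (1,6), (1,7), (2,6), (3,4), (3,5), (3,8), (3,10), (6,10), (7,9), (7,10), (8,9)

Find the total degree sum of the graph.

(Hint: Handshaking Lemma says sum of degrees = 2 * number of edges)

Count edges: 14 edges.
By Handshaking Lemma: sum of degrees = 2 * 14 = 28.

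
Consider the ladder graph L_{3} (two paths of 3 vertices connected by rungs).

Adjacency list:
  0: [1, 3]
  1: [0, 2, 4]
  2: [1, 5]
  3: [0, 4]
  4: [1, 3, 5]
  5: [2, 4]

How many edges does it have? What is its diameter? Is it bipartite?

Ladder graph L_{3}: 3 rungs + 2 * (3-1) path edges = 3 + 4 = 7 edges.
Diameter = 3.
Ladder graphs are bipartite (alternating coloring along each path).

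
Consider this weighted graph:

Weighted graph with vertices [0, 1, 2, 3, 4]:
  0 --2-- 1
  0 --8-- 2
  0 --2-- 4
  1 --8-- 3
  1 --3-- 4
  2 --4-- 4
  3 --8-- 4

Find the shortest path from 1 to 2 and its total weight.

Using Dijkstra's algorithm from vertex 1:
Shortest path: 1 -> 4 -> 2
Total weight: 3 + 4 = 7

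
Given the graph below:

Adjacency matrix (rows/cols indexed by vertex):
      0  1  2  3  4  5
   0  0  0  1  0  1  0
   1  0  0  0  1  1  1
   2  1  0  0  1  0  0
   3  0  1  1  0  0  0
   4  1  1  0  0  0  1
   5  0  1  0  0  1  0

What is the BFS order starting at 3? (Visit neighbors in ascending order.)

BFS from vertex 3 (neighbors processed in ascending order):
Visit order: 3, 1, 2, 4, 5, 0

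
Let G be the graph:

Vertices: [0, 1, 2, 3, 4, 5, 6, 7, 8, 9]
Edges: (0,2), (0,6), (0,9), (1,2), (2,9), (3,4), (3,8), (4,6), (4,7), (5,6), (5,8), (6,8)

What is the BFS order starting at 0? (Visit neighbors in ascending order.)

BFS from vertex 0 (neighbors processed in ascending order):
Visit order: 0, 2, 6, 9, 1, 4, 5, 8, 3, 7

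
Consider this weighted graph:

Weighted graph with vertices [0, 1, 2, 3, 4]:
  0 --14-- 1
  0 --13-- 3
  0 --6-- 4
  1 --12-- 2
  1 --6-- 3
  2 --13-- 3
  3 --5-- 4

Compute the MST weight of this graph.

Applying Kruskal's algorithm (sort edges by weight, add if no cycle):
  Add (3,4) w=5
  Add (0,4) w=6
  Add (1,3) w=6
  Add (1,2) w=12
  Skip (0,3) w=13 (creates cycle)
  Skip (2,3) w=13 (creates cycle)
  Skip (0,1) w=14 (creates cycle)
MST weight = 29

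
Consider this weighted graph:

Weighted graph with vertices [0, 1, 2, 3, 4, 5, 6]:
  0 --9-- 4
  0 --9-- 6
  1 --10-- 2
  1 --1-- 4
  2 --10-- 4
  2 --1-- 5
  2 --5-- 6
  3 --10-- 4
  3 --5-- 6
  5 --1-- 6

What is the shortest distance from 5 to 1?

Using Dijkstra's algorithm from vertex 5:
Shortest path: 5 -> 2 -> 1
Total weight: 1 + 10 = 11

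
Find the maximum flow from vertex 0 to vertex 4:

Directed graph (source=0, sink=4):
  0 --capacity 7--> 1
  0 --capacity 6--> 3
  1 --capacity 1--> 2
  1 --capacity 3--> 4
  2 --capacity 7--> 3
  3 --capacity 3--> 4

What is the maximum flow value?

Computing max flow:
  Flow on (0->1): 4/7
  Flow on (0->3): 2/6
  Flow on (1->2): 1/1
  Flow on (1->4): 3/3
  Flow on (2->3): 1/7
  Flow on (3->4): 3/3
Maximum flow = 6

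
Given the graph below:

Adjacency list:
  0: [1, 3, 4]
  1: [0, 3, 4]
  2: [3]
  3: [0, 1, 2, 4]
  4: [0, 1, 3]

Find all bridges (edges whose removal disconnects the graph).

A bridge is an edge whose removal increases the number of connected components.
Bridges found: (2,3)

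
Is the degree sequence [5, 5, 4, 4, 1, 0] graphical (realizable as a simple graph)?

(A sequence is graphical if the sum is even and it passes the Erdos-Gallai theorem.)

Sum of degrees = 19. Sum is odd, so the sequence is NOT graphical.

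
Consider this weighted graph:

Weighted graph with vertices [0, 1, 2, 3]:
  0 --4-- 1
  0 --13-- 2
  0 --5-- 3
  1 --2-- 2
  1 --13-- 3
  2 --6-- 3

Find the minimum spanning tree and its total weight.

Applying Kruskal's algorithm (sort edges by weight, add if no cycle):
  Add (1,2) w=2
  Add (0,1) w=4
  Add (0,3) w=5
  Skip (2,3) w=6 (creates cycle)
  Skip (0,2) w=13 (creates cycle)
  Skip (1,3) w=13 (creates cycle)
MST weight = 11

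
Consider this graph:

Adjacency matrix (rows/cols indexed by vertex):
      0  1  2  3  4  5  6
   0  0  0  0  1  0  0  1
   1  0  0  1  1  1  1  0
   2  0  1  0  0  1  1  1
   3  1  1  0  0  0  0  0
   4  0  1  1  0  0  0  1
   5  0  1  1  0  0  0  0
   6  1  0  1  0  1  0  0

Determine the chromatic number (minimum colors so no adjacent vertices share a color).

The graph has a maximum clique of size 3 (lower bound on chromatic number).
A valid 3-coloring: {0: 1, 1: 0, 2: 1, 3: 2, 4: 2, 5: 2, 6: 0}.
Chromatic number = 3.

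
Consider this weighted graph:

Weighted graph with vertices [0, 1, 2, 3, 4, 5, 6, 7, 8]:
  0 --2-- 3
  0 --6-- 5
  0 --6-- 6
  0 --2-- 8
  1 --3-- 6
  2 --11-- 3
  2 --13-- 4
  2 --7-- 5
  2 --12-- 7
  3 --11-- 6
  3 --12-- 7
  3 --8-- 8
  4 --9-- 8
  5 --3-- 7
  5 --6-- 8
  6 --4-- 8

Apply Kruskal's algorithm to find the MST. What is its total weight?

Applying Kruskal's algorithm (sort edges by weight, add if no cycle):
  Add (0,3) w=2
  Add (0,8) w=2
  Add (1,6) w=3
  Add (5,7) w=3
  Add (6,8) w=4
  Add (0,5) w=6
  Skip (0,6) w=6 (creates cycle)
  Skip (5,8) w=6 (creates cycle)
  Add (2,5) w=7
  Skip (3,8) w=8 (creates cycle)
  Add (4,8) w=9
  Skip (2,3) w=11 (creates cycle)
  Skip (3,6) w=11 (creates cycle)
  Skip (2,7) w=12 (creates cycle)
  Skip (3,7) w=12 (creates cycle)
  Skip (2,4) w=13 (creates cycle)
MST weight = 36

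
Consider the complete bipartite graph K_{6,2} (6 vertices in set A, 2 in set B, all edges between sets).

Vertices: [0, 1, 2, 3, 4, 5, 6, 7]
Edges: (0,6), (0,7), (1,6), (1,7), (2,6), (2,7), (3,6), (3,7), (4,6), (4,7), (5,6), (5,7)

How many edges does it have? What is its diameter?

K_{6,2} has 6 * 2 = 12 edges.
Any vertex reaches any opposite-side vertex in 1 step; same-side vertices reach in 2 steps via any opposite-side vertex.
Diameter = 2.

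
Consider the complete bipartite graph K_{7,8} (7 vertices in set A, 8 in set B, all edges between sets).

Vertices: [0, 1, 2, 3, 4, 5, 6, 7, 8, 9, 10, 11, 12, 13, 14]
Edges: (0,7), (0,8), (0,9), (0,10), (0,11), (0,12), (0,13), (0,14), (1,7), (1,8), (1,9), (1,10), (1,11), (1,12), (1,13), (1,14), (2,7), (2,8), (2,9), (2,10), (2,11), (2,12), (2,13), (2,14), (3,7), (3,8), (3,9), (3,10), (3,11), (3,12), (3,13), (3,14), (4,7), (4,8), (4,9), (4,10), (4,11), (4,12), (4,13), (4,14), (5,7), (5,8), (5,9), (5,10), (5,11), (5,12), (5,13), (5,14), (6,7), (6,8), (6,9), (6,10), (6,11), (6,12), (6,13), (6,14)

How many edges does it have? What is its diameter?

K_{7,8} has 7 * 8 = 56 edges.
Any vertex reaches any opposite-side vertex in 1 step; same-side vertices reach in 2 steps via any opposite-side vertex.
Diameter = 2.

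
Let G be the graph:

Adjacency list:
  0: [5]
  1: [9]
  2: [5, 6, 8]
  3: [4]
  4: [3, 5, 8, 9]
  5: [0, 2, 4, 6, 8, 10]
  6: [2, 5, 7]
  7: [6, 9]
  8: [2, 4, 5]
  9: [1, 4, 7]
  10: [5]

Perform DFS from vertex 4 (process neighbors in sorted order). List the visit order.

DFS from vertex 4 (neighbors processed in ascending order):
Visit order: 4, 3, 5, 0, 2, 6, 7, 9, 1, 8, 10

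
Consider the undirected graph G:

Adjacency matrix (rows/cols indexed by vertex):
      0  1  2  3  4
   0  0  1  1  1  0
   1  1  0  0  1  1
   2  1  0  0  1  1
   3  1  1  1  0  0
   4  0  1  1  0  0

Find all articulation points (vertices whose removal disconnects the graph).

No articulation points. The graph is biconnected.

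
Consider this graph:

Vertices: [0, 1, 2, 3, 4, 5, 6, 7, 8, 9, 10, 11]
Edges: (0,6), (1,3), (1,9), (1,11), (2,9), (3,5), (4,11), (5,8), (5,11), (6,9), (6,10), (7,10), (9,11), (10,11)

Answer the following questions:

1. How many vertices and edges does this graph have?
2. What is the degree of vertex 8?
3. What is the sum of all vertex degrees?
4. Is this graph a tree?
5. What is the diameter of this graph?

Count: 12 vertices, 14 edges.
Vertex 8 has neighbors [5], degree = 1.
Handshaking lemma: 2 * 14 = 28.
A tree on 12 vertices has 11 edges. This graph has 14 edges (3 extra). Not a tree.
Diameter (longest shortest path) = 5.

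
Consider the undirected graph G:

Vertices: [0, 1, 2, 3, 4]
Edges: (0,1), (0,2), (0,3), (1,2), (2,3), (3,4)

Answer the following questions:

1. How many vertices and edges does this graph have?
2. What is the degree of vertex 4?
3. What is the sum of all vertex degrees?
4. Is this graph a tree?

Count: 5 vertices, 6 edges.
Vertex 4 has neighbors [3], degree = 1.
Handshaking lemma: 2 * 6 = 12.
A tree on 5 vertices has 4 edges. This graph has 6 edges (2 extra). Not a tree.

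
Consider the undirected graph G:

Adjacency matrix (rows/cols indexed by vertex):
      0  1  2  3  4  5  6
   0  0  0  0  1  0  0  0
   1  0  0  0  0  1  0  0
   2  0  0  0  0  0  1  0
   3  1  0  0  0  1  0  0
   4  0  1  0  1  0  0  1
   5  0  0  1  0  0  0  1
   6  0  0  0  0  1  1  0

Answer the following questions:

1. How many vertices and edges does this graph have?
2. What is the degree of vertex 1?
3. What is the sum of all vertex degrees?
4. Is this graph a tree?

Count: 7 vertices, 6 edges.
Vertex 1 has neighbors [4], degree = 1.
Handshaking lemma: 2 * 6 = 12.
A graph is a tree iff it is connected and has exactly n-1 edges. This graph is connected (all 7 vertices in one component) and has 7-1 = 6 edges. It is a tree.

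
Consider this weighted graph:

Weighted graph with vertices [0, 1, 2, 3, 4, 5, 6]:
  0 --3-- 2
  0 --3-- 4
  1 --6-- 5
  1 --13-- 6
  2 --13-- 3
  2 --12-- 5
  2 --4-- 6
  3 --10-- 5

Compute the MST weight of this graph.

Applying Kruskal's algorithm (sort edges by weight, add if no cycle):
  Add (0,2) w=3
  Add (0,4) w=3
  Add (2,6) w=4
  Add (1,5) w=6
  Add (3,5) w=10
  Add (2,5) w=12
  Skip (1,6) w=13 (creates cycle)
  Skip (2,3) w=13 (creates cycle)
MST weight = 38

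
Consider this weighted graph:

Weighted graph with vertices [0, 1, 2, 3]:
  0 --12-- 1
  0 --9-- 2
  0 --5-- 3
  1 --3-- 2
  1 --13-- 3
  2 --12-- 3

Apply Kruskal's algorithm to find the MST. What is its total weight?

Applying Kruskal's algorithm (sort edges by weight, add if no cycle):
  Add (1,2) w=3
  Add (0,3) w=5
  Add (0,2) w=9
  Skip (0,1) w=12 (creates cycle)
  Skip (2,3) w=12 (creates cycle)
  Skip (1,3) w=13 (creates cycle)
MST weight = 17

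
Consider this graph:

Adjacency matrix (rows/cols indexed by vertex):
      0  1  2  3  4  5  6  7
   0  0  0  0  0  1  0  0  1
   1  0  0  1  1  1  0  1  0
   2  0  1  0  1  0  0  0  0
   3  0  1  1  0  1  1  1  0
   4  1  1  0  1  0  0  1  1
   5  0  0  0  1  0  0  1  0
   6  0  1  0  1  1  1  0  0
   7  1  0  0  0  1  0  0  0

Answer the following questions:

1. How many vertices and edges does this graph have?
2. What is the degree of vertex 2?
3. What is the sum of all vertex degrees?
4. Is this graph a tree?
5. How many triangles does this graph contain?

Count: 8 vertices, 13 edges.
Vertex 2 has neighbors [1, 3], degree = 2.
Handshaking lemma: 2 * 13 = 26.
A tree on 8 vertices has 7 edges. This graph has 13 edges (6 extra). Not a tree.
Number of triangles = 7.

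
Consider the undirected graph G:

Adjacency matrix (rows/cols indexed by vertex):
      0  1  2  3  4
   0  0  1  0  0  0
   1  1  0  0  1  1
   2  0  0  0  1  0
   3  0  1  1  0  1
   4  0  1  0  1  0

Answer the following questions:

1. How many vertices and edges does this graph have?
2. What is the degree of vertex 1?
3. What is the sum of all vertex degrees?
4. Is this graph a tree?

Count: 5 vertices, 5 edges.
Vertex 1 has neighbors [0, 3, 4], degree = 3.
Handshaking lemma: 2 * 5 = 10.
A tree on 5 vertices has 4 edges. This graph has 5 edges (1 extra). Not a tree.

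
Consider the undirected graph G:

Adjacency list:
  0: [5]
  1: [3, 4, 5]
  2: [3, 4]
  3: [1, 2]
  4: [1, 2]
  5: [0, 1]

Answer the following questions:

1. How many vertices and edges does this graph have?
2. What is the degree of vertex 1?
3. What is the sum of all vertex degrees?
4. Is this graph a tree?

Count: 6 vertices, 6 edges.
Vertex 1 has neighbors [3, 4, 5], degree = 3.
Handshaking lemma: 2 * 6 = 12.
A tree on 6 vertices has 5 edges. This graph has 6 edges (1 extra). Not a tree.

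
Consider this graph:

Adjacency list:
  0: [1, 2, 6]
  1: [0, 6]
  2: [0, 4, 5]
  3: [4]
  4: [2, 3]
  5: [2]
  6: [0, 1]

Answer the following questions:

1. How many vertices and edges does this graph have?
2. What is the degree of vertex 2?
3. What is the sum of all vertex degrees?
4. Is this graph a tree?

Count: 7 vertices, 7 edges.
Vertex 2 has neighbors [0, 4, 5], degree = 3.
Handshaking lemma: 2 * 7 = 14.
A tree on 7 vertices has 6 edges. This graph has 7 edges (1 extra). Not a tree.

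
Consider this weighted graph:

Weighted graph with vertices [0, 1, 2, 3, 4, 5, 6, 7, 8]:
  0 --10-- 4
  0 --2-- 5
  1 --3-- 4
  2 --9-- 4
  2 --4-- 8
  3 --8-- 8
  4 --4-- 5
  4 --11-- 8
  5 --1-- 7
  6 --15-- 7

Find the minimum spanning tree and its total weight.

Applying Kruskal's algorithm (sort edges by weight, add if no cycle):
  Add (5,7) w=1
  Add (0,5) w=2
  Add (1,4) w=3
  Add (2,8) w=4
  Add (4,5) w=4
  Add (3,8) w=8
  Add (2,4) w=9
  Skip (0,4) w=10 (creates cycle)
  Skip (4,8) w=11 (creates cycle)
  Add (6,7) w=15
MST weight = 46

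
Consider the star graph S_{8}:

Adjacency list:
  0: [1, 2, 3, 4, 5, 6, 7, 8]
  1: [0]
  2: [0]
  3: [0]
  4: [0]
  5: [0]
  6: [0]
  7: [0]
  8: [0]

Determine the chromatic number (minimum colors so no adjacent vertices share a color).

S_{8} has one hub adjacent to 8 leaves; leaves are pairwise non-adjacent.
Color the hub 0 and every leaf 1.
Chromatic number = 2.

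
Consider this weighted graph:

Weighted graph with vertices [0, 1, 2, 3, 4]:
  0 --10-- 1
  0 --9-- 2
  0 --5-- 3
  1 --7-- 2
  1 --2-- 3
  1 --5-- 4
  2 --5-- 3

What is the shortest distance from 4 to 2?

Using Dijkstra's algorithm from vertex 4:
Shortest path: 4 -> 1 -> 2
Total weight: 5 + 7 = 12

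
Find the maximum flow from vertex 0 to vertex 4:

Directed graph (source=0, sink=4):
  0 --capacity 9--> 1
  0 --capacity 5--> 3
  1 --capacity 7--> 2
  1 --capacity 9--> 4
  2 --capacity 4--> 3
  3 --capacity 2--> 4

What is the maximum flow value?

Computing max flow:
  Flow on (0->1): 9/9
  Flow on (0->3): 2/5
  Flow on (1->4): 9/9
  Flow on (3->4): 2/2
Maximum flow = 11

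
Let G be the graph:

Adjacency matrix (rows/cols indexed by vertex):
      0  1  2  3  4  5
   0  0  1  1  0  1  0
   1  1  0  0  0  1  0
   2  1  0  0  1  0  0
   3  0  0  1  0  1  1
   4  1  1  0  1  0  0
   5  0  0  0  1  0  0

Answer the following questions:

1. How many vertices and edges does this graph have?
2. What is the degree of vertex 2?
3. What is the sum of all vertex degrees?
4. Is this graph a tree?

Count: 6 vertices, 7 edges.
Vertex 2 has neighbors [0, 3], degree = 2.
Handshaking lemma: 2 * 7 = 14.
A tree on 6 vertices has 5 edges. This graph has 7 edges (2 extra). Not a tree.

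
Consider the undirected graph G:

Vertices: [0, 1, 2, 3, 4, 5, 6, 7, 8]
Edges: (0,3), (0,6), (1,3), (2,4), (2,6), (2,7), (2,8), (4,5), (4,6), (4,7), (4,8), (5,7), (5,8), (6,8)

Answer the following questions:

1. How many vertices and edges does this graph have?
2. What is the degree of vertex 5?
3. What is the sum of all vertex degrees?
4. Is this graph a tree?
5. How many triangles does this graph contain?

Count: 9 vertices, 14 edges.
Vertex 5 has neighbors [4, 7, 8], degree = 3.
Handshaking lemma: 2 * 14 = 28.
A tree on 9 vertices has 8 edges. This graph has 14 edges (6 extra). Not a tree.
Number of triangles = 7.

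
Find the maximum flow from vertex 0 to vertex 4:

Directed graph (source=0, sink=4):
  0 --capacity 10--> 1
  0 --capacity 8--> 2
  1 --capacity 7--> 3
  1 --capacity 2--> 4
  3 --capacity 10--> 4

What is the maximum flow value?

Computing max flow:
  Flow on (0->1): 9/10
  Flow on (1->3): 7/7
  Flow on (1->4): 2/2
  Flow on (3->4): 7/10
Maximum flow = 9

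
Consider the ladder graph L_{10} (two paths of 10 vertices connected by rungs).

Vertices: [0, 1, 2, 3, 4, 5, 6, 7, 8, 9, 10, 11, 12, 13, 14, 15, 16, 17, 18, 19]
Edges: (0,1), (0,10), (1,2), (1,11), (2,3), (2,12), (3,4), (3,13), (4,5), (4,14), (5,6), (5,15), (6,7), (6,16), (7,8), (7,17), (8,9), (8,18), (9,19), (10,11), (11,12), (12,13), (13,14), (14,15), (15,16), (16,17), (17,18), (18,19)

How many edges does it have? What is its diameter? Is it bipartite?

Ladder graph L_{10}: 10 rungs + 2 * (10-1) path edges = 10 + 18 = 28 edges.
Diameter = 10.
Ladder graphs are bipartite (alternating coloring along each path).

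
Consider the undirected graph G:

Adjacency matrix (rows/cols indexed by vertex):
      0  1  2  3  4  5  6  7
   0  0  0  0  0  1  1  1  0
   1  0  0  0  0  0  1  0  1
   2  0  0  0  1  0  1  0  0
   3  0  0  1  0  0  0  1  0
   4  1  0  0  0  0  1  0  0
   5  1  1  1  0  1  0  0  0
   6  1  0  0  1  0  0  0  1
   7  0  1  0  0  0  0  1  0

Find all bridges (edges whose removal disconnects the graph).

No bridges found. The graph is 2-edge-connected (no single edge removal disconnects it).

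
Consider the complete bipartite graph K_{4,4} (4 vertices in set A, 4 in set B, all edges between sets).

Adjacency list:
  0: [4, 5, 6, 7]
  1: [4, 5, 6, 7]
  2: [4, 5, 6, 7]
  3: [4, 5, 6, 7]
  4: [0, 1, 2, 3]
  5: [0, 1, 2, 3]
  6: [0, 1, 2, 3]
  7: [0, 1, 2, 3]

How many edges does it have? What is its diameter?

K_{4,4} has 4 * 4 = 16 edges.
Any vertex reaches any opposite-side vertex in 1 step; same-side vertices reach in 2 steps via any opposite-side vertex.
Diameter = 2.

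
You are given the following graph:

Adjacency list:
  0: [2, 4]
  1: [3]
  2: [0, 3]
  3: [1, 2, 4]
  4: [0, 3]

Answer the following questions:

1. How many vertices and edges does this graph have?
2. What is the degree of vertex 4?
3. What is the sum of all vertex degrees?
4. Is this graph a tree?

Count: 5 vertices, 5 edges.
Vertex 4 has neighbors [0, 3], degree = 2.
Handshaking lemma: 2 * 5 = 10.
A tree on 5 vertices has 4 edges. This graph has 5 edges (1 extra). Not a tree.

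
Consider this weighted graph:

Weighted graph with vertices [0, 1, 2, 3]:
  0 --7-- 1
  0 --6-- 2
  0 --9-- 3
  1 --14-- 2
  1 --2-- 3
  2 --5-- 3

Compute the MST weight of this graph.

Applying Kruskal's algorithm (sort edges by weight, add if no cycle):
  Add (1,3) w=2
  Add (2,3) w=5
  Add (0,2) w=6
  Skip (0,1) w=7 (creates cycle)
  Skip (0,3) w=9 (creates cycle)
  Skip (1,2) w=14 (creates cycle)
MST weight = 13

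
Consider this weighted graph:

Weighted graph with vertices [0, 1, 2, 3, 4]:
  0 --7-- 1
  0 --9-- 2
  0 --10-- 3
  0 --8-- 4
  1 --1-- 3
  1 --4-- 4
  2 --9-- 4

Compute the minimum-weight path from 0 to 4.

Using Dijkstra's algorithm from vertex 0:
Shortest path: 0 -> 4
Total weight: 8 = 8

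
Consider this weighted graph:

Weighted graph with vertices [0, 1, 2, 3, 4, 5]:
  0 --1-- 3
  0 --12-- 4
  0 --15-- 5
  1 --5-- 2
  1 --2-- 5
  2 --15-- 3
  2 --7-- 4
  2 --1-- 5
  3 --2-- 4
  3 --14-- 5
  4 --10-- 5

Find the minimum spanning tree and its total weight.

Applying Kruskal's algorithm (sort edges by weight, add if no cycle):
  Add (0,3) w=1
  Add (2,5) w=1
  Add (1,5) w=2
  Add (3,4) w=2
  Skip (1,2) w=5 (creates cycle)
  Add (2,4) w=7
  Skip (4,5) w=10 (creates cycle)
  Skip (0,4) w=12 (creates cycle)
  Skip (3,5) w=14 (creates cycle)
  Skip (0,5) w=15 (creates cycle)
  Skip (2,3) w=15 (creates cycle)
MST weight = 13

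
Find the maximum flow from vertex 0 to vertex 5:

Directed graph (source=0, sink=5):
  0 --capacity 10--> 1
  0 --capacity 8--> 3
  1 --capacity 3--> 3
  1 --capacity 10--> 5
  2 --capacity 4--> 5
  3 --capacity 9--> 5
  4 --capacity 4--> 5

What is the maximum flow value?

Computing max flow:
  Flow on (0->1): 10/10
  Flow on (0->3): 8/8
  Flow on (1->5): 10/10
  Flow on (3->5): 8/9
Maximum flow = 18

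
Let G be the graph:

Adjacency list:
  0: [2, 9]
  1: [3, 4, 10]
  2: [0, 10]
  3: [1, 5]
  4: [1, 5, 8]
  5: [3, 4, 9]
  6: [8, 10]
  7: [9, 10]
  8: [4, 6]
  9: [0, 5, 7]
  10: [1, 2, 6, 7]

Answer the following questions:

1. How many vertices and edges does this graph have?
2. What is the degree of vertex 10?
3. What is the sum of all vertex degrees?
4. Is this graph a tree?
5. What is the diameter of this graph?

Count: 11 vertices, 14 edges.
Vertex 10 has neighbors [1, 2, 6, 7], degree = 4.
Handshaking lemma: 2 * 14 = 28.
A tree on 11 vertices has 10 edges. This graph has 14 edges (4 extra). Not a tree.
Diameter (longest shortest path) = 4.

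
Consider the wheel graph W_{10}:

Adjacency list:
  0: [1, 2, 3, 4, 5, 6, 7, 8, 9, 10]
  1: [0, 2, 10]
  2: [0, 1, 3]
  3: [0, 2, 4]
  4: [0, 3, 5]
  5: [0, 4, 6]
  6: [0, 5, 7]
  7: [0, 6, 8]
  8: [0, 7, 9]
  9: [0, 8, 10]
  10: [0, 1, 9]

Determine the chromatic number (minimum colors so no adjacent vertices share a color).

W_{10} = C_{10} plus a hub adjacent to every cycle vertex.
The outer cycle needs 2 colors (even cycle); the hub is adjacent to all of them so needs a fresh color.
Chromatic number = 2 + 1 = 3.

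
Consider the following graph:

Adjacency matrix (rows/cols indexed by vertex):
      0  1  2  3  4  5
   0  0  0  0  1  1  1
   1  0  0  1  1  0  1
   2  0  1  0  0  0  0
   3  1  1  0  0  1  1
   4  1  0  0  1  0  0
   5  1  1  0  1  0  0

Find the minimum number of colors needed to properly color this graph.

The graph has a maximum clique of size 3 (lower bound on chromatic number).
A valid 3-coloring: {0: 1, 1: 1, 2: 0, 3: 0, 4: 2, 5: 2}.
Chromatic number = 3.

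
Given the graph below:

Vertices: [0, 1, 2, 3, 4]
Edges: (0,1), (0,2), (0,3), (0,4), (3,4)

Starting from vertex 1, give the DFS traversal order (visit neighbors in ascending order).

DFS from vertex 1 (neighbors processed in ascending order):
Visit order: 1, 0, 2, 3, 4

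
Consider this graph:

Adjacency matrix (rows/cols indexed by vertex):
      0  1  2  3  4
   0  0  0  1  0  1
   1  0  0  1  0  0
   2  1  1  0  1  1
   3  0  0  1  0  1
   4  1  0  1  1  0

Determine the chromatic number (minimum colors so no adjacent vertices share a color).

The graph has a maximum clique of size 3 (lower bound on chromatic number).
A valid 3-coloring: {0: 2, 1: 1, 2: 0, 3: 2, 4: 1}.
Chromatic number = 3.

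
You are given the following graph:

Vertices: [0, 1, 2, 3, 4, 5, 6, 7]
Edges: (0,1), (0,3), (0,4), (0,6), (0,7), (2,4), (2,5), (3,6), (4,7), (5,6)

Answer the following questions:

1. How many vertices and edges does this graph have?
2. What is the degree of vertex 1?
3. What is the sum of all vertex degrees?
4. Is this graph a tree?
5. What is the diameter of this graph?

Count: 8 vertices, 10 edges.
Vertex 1 has neighbors [0], degree = 1.
Handshaking lemma: 2 * 10 = 20.
A tree on 8 vertices has 7 edges. This graph has 10 edges (3 extra). Not a tree.
Diameter (longest shortest path) = 3.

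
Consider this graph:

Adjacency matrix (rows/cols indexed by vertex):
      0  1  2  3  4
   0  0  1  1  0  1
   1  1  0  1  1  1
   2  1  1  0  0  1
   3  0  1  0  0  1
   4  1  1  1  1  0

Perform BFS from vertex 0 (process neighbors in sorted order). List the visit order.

BFS from vertex 0 (neighbors processed in ascending order):
Visit order: 0, 1, 2, 4, 3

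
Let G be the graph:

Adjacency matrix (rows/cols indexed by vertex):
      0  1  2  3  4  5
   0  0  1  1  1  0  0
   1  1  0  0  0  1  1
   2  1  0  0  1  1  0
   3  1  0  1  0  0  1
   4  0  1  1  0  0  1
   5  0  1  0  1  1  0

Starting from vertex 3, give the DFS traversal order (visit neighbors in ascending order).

DFS from vertex 3 (neighbors processed in ascending order):
Visit order: 3, 0, 1, 4, 2, 5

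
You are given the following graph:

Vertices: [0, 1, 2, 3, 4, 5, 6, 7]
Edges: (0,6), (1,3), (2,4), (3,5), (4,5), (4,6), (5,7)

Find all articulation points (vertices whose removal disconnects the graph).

An articulation point is a vertex whose removal disconnects the graph.
Articulation points: [3, 4, 5, 6]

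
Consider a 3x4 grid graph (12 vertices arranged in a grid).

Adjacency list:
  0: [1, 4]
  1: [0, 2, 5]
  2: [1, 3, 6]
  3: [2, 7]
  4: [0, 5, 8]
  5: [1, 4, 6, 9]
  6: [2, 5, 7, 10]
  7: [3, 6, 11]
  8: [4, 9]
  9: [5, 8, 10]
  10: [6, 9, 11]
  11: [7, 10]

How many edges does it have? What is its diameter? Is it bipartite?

A 3x4 grid has 8 vertical edges and 9 horizontal edges.
Total edges = 8 + 9 = 17.
Diameter = (3-1) + (4-1) = 5 (corner to opposite corner).
Grid graphs are bipartite (checkerboard coloring).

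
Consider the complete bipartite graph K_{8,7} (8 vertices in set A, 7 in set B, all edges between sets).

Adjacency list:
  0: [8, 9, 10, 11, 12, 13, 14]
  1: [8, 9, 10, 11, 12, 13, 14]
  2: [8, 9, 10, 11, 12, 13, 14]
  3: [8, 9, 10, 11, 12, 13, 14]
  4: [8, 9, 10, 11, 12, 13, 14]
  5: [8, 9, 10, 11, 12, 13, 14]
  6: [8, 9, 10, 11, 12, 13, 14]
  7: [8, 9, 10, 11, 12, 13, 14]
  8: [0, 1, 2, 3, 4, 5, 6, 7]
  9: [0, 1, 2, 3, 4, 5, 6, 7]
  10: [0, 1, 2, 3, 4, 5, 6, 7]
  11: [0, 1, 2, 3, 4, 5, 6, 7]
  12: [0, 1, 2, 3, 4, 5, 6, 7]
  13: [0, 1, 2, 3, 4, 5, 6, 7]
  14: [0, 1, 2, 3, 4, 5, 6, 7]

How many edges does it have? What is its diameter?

K_{8,7} has 8 * 7 = 56 edges.
Any vertex reaches any opposite-side vertex in 1 step; same-side vertices reach in 2 steps via any opposite-side vertex.
Diameter = 2.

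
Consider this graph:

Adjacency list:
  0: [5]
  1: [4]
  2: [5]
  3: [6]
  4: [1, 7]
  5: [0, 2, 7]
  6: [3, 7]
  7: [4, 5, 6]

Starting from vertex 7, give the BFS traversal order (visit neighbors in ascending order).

BFS from vertex 7 (neighbors processed in ascending order):
Visit order: 7, 4, 5, 6, 1, 0, 2, 3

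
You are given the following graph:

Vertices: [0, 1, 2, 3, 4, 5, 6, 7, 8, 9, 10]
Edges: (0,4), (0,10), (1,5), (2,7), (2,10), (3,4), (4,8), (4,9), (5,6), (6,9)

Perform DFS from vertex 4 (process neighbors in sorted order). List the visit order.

DFS from vertex 4 (neighbors processed in ascending order):
Visit order: 4, 0, 10, 2, 7, 3, 8, 9, 6, 5, 1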